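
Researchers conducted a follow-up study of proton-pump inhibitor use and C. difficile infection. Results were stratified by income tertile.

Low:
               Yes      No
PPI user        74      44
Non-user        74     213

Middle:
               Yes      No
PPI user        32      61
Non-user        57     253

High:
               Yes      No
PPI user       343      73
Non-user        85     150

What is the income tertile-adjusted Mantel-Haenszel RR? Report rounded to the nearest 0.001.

2.256

RR_MH = Σ(aᵢ·n₀ᵢ/nᵢ) / Σ(cᵢ·n₁ᵢ/nᵢ), with n₁ᵢ = aᵢ+bᵢ (exposed), n₀ᵢ = cᵢ+dᵢ (unexposed), nᵢ = n₁ᵢ+n₀ᵢ.
Stratum 1 (Low): n₁ = 118, n₀ = 287, n = 405; a·n₀/n = 74·287/405 = 52.4395; c·n₁/n = 74·118/405 = 21.5605
Stratum 2 (Middle): n₁ = 93, n₀ = 310, n = 403; a·n₀/n = 32·310/403 = 24.6154; c·n₁/n = 57·93/403 = 13.1538
Stratum 3 (High): n₁ = 416, n₀ = 235, n = 651; a·n₀/n = 343·235/651 = 123.8172; c·n₁/n = 85·416/651 = 54.3164
RR_MH = (52.4395 + 24.6154 + 123.8172) / (21.5605 + 13.1538 + 54.3164) = 200.8721 / 89.0308 = 2.25621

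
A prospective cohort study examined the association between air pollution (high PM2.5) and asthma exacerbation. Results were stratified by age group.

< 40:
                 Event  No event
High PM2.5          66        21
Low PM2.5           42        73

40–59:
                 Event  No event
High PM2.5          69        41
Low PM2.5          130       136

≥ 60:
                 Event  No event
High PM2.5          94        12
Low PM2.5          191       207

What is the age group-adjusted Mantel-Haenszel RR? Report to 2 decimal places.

RR_MH = Σ(aᵢ·n₀ᵢ/nᵢ) / Σ(cᵢ·n₁ᵢ/nᵢ), with n₁ᵢ = aᵢ+bᵢ (exposed), n₀ᵢ = cᵢ+dᵢ (unexposed), nᵢ = n₁ᵢ+n₀ᵢ.
Stratum 1 (< 40): n₁ = 87, n₀ = 115, n = 202; a·n₀/n = 66·115/202 = 37.5743; c·n₁/n = 42·87/202 = 18.0891
Stratum 2 (40–59): n₁ = 110, n₀ = 266, n = 376; a·n₀/n = 69·266/376 = 48.8138; c·n₁/n = 130·110/376 = 38.0319
Stratum 3 (≥ 60): n₁ = 106, n₀ = 398, n = 504; a·n₀/n = 94·398/504 = 74.2302; c·n₁/n = 191·106/504 = 40.1706
RR_MH = (37.5743 + 48.8138 + 74.2302) / (18.0891 + 38.0319 + 40.1706) = 160.6182 / 96.2917 = 1.66804

1.67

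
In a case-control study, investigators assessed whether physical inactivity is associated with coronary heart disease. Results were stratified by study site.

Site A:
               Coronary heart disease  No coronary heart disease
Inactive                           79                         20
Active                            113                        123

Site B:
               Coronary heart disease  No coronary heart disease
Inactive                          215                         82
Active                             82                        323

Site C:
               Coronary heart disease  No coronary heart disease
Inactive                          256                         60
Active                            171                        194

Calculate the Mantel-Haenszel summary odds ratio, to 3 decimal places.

OR_MH = Σ(aᵢdᵢ/nᵢ) / Σ(bᵢcᵢ/nᵢ), where nᵢ is the stratum total.
Stratum 1 (Site A): n = 335; a·d/n = 79·123/335 = 29.0060; b·c/n = 20·113/335 = 6.7463
Stratum 2 (Site B): n = 702; a·d/n = 215·323/702 = 98.9245; b·c/n = 82·82/702 = 9.5783
Stratum 3 (Site C): n = 681; a·d/n = 256·194/681 = 72.9280; b·c/n = 60·171/681 = 15.0661
OR_MH = (29.0060 + 98.9245 + 72.9280) / (6.7463 + 9.5783 + 15.0661) = 200.8585 / 31.3907 = 6.39866

6.399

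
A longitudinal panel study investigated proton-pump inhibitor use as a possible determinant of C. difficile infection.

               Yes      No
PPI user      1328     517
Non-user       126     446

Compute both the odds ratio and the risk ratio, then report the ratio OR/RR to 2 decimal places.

Cells: a = 1328, b = 517, c = 126, d = 446.
OR = (1328·446)/(517·126) = 592288/65142 = 9.09226
Risk in exposed = 1328/1845 = 0.71978; risk in unexposed = 126/572 = 0.22028; RR = 3.26759
OR/RR = 9.09226 / 3.26759 = 2.78256
The outcome is not rare, so the OR lies further from 1 than the RR.

2.78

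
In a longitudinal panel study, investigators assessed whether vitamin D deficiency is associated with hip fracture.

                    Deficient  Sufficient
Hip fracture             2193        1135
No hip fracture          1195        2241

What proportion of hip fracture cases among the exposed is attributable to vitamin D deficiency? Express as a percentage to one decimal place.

Reading the table with exposure as columns: a = 2193 (Deficient, case), b = 1195 (Deficient, non-case), c = 1135 (Sufficient, case), d = 2241.
Risk in exposed = 2193/3388 = 0.64728; risk in unexposed = 1135/3376 = 0.33620.
RR = 0.64728/0.33620 = 1.92532
AR% = (RR − 1)/RR × 100 = (1.92532 − 1)/1.92532 × 100 = 48.0604%

48.1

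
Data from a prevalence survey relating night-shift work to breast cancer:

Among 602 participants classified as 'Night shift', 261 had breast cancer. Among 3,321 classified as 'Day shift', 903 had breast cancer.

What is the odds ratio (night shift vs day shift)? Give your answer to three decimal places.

From the description: a = 261, b = 341, c = 903, d = 2418.
OR = (a·d)/(b·c) = (261 × 2418) / (341 × 903) = 631098 / 307923 = 2.04953
The odds of breast cancer are about 2.05 times as high in the night shift group.

2.050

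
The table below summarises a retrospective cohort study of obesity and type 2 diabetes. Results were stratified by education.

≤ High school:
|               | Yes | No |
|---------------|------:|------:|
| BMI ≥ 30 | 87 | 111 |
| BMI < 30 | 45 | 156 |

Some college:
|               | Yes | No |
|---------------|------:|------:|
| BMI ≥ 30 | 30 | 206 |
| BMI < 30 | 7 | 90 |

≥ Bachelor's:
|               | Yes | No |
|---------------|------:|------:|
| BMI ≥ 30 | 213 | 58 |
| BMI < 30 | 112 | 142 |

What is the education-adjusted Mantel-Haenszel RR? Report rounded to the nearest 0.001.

RR_MH = Σ(aᵢ·n₀ᵢ/nᵢ) / Σ(cᵢ·n₁ᵢ/nᵢ), with n₁ᵢ = aᵢ+bᵢ (exposed), n₀ᵢ = cᵢ+dᵢ (unexposed), nᵢ = n₁ᵢ+n₀ᵢ.
Stratum 1 (≤ High school): n₁ = 198, n₀ = 201, n = 399; a·n₀/n = 87·201/399 = 43.8271; c·n₁/n = 45·198/399 = 22.3308
Stratum 2 (Some college): n₁ = 236, n₀ = 97, n = 333; a·n₀/n = 30·97/333 = 8.7387; c·n₁/n = 7·236/333 = 4.9610
Stratum 3 (≥ Bachelor's): n₁ = 271, n₀ = 254, n = 525; a·n₀/n = 213·254/525 = 103.0514; c·n₁/n = 112·271/525 = 57.8133
RR_MH = (43.8271 + 8.7387 + 103.0514) / (22.3308 + 4.9610 + 57.8133) = 155.6172 / 85.1051 = 1.82853

1.829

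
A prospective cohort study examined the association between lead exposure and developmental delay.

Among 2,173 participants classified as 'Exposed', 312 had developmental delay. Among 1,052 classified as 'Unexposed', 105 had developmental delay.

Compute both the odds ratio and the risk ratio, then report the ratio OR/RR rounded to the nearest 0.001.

1.051

From the description: a = 312, b = 1861, c = 105, d = 947.
OR = (312·947)/(1861·105) = 295464/195405 = 1.51206
Risk in exposed = 312/2173 = 0.14358; risk in unexposed = 105/1052 = 0.09981; RR = 1.43854
OR/RR = 1.51206 / 1.43854 = 1.05111
The outcome is not rare, so the OR lies further from 1 than the RR.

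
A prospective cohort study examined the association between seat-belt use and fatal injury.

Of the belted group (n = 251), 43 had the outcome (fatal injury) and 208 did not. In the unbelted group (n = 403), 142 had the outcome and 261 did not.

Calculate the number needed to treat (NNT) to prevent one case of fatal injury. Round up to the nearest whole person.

Risk in treated group = 43/251 = 0.17131; risk in control = 142/403 = 0.35236.
Absolute risk reduction = 0.35236 − 0.17131 = 0.18104
NNT = 1 / ARR = 1 / 0.18104 = 5.524 → round up → 6

6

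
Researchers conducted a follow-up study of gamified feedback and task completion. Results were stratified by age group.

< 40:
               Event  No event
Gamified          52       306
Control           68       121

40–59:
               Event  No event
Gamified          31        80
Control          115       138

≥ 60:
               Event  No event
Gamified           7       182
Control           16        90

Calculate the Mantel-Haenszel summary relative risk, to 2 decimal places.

RR_MH = Σ(aᵢ·n₀ᵢ/nᵢ) / Σ(cᵢ·n₁ᵢ/nᵢ), with n₁ᵢ = aᵢ+bᵢ (exposed), n₀ᵢ = cᵢ+dᵢ (unexposed), nᵢ = n₁ᵢ+n₀ᵢ.
Stratum 1 (< 40): n₁ = 358, n₀ = 189, n = 547; a·n₀/n = 52·189/547 = 17.9671; c·n₁/n = 68·358/547 = 44.5046
Stratum 2 (40–59): n₁ = 111, n₀ = 253, n = 364; a·n₀/n = 31·253/364 = 21.5467; c·n₁/n = 115·111/364 = 35.0687
Stratum 3 (≥ 60): n₁ = 189, n₀ = 106, n = 295; a·n₀/n = 7·106/295 = 2.5153; c·n₁/n = 16·189/295 = 10.2508
RR_MH = (17.9671 + 21.5467 + 2.5153) / (44.5046 + 35.0687 + 10.2508) = 42.0291 / 89.8241 = 0.46790

0.47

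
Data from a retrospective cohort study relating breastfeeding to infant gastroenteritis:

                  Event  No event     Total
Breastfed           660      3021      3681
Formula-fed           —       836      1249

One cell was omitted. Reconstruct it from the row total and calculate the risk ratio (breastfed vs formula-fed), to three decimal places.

0.542

The missing cell is in the unexposed row: 1249 − 836 = 413.
So a = 660, b = 3021, c = 413, d = 836.
RR = [a/(a+b)] / [c/(c+d)] = (660/3681) / (413/1249) = 0.17930/0.33066 = 0.54224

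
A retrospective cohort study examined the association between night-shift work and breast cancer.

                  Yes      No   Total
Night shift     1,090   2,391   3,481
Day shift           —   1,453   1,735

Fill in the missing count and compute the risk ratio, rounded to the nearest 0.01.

The missing cell is in the unexposed row: 1735 − 1453 = 282.
So a = 1090, b = 2391, c = 282, d = 1453.
RR = [a/(a+b)] / [c/(c+d)] = (1090/3481) / (282/1735) = 0.31313/0.16254 = 1.92652

1.93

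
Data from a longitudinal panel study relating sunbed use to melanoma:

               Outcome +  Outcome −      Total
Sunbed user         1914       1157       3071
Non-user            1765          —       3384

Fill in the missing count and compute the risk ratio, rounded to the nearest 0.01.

1.19

The missing cell is in the unexposed row: 3384 − 1765 = 1619.
So a = 1914, b = 1157, c = 1765, d = 1619.
RR = [a/(a+b)] / [c/(c+d)] = (1914/3071) / (1765/3384) = 0.62325/0.52157 = 1.19494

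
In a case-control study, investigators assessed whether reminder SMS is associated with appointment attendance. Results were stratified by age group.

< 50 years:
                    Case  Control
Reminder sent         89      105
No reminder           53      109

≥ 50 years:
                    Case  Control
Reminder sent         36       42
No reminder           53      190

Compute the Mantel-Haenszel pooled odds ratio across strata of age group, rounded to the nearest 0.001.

2.152

OR_MH = Σ(aᵢdᵢ/nᵢ) / Σ(bᵢcᵢ/nᵢ), where nᵢ is the stratum total.
Stratum 1 (< 50 years): n = 356; a·d/n = 89·109/356 = 27.2500; b·c/n = 105·53/356 = 15.6320
Stratum 2 (≥ 50 years): n = 321; a·d/n = 36·190/321 = 21.3084; b·c/n = 42·53/321 = 6.9346
OR_MH = (27.2500 + 21.3084) / (15.6320 + 6.9346) = 48.5584 / 22.5666 = 2.15178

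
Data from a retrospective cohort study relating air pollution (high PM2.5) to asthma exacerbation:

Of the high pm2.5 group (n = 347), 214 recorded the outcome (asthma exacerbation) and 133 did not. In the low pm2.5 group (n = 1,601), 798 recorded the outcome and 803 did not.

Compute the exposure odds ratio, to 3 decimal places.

From the description: a = 214, b = 133, c = 798, d = 803.
OR = (a·d)/(b·c) = (214 × 803) / (133 × 798) = 171842 / 106134 = 1.61910
The odds of asthma exacerbation are about 1.62 times as high in the high pm2.5 group.

1.619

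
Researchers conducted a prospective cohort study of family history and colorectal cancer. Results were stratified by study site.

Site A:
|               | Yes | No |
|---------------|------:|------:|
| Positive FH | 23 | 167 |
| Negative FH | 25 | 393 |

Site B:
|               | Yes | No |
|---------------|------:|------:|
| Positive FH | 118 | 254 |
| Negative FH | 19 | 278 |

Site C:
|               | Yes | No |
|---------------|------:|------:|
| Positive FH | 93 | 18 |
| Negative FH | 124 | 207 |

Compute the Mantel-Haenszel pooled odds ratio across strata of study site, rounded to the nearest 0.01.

OR_MH = Σ(aᵢdᵢ/nᵢ) / Σ(bᵢcᵢ/nᵢ), where nᵢ is the stratum total.
Stratum 1 (Site A): n = 608; a·d/n = 23·393/608 = 14.8668; b·c/n = 167·25/608 = 6.8668
Stratum 2 (Site B): n = 669; a·d/n = 118·278/669 = 49.0344; b·c/n = 254·19/669 = 7.2138
Stratum 3 (Site C): n = 442; a·d/n = 93·207/442 = 43.5543; b·c/n = 18·124/442 = 5.0498
OR_MH = (14.8668 + 49.0344 + 43.5543) / (6.8668 + 7.2138 + 5.0498) = 107.4555 / 19.1303 = 5.61703

5.62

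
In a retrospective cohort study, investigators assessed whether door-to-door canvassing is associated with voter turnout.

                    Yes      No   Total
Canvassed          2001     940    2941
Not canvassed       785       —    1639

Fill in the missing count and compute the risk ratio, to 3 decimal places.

The missing cell is in the unexposed row: 1639 − 785 = 854.
So a = 2001, b = 940, c = 785, d = 854.
RR = [a/(a+b)] / [c/(c+d)] = (2001/2941) / (785/1639) = 0.68038/0.47895 = 1.42057

1.421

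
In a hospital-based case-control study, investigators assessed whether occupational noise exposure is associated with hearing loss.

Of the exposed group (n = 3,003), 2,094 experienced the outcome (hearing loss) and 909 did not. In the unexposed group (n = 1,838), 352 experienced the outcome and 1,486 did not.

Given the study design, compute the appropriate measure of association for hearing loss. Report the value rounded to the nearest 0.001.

From the description: a = 2094, b = 909, c = 352, d = 1486.
This is a hospital-based case-control study: participants were sampled on outcome status, so risks in the source population cannot be estimated directly — relative risk is not valid here. The odds ratio is the appropriate measure.
OR = (a·d)/(b·c) = (2094 × 1486) / (909 × 352) = 3111684 / 319968 = 9.72498

9.725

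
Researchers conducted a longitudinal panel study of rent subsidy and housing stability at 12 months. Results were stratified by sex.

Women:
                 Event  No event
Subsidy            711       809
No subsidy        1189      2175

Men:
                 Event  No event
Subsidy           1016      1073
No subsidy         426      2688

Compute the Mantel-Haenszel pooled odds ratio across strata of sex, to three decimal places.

OR_MH = Σ(aᵢdᵢ/nᵢ) / Σ(bᵢcᵢ/nᵢ), where nᵢ is the stratum total.
Stratum 1 (Women): n = 4884; a·d/n = 711·2175/4884 = 316.6308; b·c/n = 809·1189/4884 = 196.9494
Stratum 2 (Men): n = 5203; a·d/n = 1016·2688/5203 = 524.8910; b·c/n = 1073·426/5203 = 87.8528
OR_MH = (316.6308 + 524.8910) / (196.9494 + 87.8528) = 841.5219 / 284.8022 = 2.95476

2.955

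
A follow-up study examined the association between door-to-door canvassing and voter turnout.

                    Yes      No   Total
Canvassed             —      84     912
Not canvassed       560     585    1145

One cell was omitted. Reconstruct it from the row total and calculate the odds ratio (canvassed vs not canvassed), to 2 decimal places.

The missing cell is in the exposed row: 912 − 84 = 828.
So a = 828, b = 84, c = 560, d = 585.
OR = (a·d)/(b·c) = (828 × 585) / (84 × 560) = 484380 / 47040 = 10.29719

10.30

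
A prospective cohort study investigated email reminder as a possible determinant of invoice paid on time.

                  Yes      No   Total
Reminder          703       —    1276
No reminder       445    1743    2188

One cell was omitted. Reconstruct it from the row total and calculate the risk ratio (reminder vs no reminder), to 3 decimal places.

The missing cell is in the exposed row: 1276 − 703 = 573.
So a = 703, b = 573, c = 445, d = 1743.
RR = [a/(a+b)] / [c/(c+d)] = (703/1276) / (445/2188) = 0.55094/0.20338 = 2.70889

2.709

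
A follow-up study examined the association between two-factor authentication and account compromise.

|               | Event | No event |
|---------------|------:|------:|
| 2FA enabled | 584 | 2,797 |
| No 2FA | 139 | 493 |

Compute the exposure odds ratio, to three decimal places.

0.741

Cells: a = 584, b = 2797, c = 139, d = 493.
OR = (a·d)/(b·c) = (584 × 493) / (2797 × 139) = 287912 / 388783 = 0.74055
Exposure is associated with lower odds of account compromise (OR = 0.74 < 1).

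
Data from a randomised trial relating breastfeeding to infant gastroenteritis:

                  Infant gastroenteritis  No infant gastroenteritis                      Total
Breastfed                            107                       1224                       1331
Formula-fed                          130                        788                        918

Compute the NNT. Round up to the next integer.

Risk in treated group = 107/1331 = 0.08039; risk in control = 130/918 = 0.14161.
Absolute risk reduction = 0.14161 − 0.08039 = 0.06122
NNT = 1 / ARR = 1 / 0.06122 = 16.334 → round up → 17

17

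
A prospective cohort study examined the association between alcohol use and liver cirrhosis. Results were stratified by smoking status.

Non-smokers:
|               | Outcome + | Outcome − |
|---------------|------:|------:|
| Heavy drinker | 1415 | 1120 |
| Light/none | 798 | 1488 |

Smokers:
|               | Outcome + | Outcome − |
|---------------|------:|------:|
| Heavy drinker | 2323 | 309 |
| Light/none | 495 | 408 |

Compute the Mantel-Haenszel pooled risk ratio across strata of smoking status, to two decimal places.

RR_MH = Σ(aᵢ·n₀ᵢ/nᵢ) / Σ(cᵢ·n₁ᵢ/nᵢ), with n₁ᵢ = aᵢ+bᵢ (exposed), n₀ᵢ = cᵢ+dᵢ (unexposed), nᵢ = n₁ᵢ+n₀ᵢ.
Stratum 1 (Non-smokers): n₁ = 2535, n₀ = 2286, n = 4821; a·n₀/n = 1415·2286/4821 = 670.9583; c·n₁/n = 798·2535/4821 = 419.6080
Stratum 2 (Smokers): n₁ = 2632, n₀ = 903, n = 3535; a·n₀/n = 2323·903/3535 = 593.4000; c·n₁/n = 495·2632/3535 = 368.5545
RR_MH = (670.9583 + 593.4000) / (419.6080 + 368.5545) = 1264.3583 / 788.1624 = 1.60418

1.60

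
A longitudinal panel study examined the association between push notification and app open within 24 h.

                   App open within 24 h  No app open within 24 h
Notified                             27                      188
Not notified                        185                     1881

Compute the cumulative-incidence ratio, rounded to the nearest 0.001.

1.402

Cells: a = 27, b = 188, c = 185, d = 1881.
Risk in exposed = 27/215 = 0.12558; risk in unexposed = 185/2066 = 0.08955.
RR = 0.12558 / 0.08955 = 1.40244
The risk among the exposed is 1.40 times that among the unexposed.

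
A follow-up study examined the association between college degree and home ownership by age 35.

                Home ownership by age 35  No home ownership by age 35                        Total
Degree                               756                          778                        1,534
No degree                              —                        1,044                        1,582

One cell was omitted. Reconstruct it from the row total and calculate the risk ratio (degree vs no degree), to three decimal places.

The missing cell is in the unexposed row: 1582 − 1044 = 538.
So a = 756, b = 778, c = 538, d = 1044.
RR = [a/(a+b)] / [c/(c+d)] = (756/1534) / (538/1582) = 0.49283/0.34008 = 1.44917

1.449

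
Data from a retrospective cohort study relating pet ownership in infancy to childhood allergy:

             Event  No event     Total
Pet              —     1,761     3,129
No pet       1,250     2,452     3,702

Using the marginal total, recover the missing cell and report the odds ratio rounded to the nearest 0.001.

The missing cell is in the exposed row: 3129 − 1761 = 1368.
So a = 1368, b = 1761, c = 1250, d = 2452.
OR = (a·d)/(b·c) = (1368 × 2452) / (1761 × 1250) = 3354336 / 2201250 = 1.52383

1.524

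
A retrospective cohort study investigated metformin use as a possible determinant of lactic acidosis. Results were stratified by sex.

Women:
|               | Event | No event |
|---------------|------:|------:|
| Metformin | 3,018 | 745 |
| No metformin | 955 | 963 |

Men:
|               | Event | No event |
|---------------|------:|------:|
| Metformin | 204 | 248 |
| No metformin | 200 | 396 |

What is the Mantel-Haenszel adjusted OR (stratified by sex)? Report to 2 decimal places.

3.41

OR_MH = Σ(aᵢdᵢ/nᵢ) / Σ(bᵢcᵢ/nᵢ), where nᵢ is the stratum total.
Stratum 1 (Women): n = 5681; a·d/n = 3018·963/5681 = 511.5885; b·c/n = 745·955/5681 = 125.2376
Stratum 2 (Men): n = 1048; a·d/n = 204·396/1048 = 77.0840; b·c/n = 248·200/1048 = 47.3282
OR_MH = (511.5885 + 77.0840) / (125.2376 + 47.3282) = 588.6724 / 172.5659 = 3.41129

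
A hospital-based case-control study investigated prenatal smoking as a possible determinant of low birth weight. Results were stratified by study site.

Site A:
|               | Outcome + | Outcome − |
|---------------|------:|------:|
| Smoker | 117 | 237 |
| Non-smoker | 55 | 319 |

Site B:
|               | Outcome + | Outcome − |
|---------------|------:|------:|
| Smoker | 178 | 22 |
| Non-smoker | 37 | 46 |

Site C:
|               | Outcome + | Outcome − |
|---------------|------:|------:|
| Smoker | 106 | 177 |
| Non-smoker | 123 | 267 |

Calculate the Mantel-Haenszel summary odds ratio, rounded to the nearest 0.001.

OR_MH = Σ(aᵢdᵢ/nᵢ) / Σ(bᵢcᵢ/nᵢ), where nᵢ is the stratum total.
Stratum 1 (Site A): n = 728; a·d/n = 117·319/728 = 51.2679; b·c/n = 237·55/728 = 17.9052
Stratum 2 (Site B): n = 283; a·d/n = 178·46/283 = 28.9329; b·c/n = 22·37/283 = 2.8763
Stratum 3 (Site C): n = 673; a·d/n = 106·267/673 = 42.0535; b·c/n = 177·123/673 = 32.3492
OR_MH = (51.2679 + 28.9329 + 42.0535) / (17.9052 + 2.8763 + 32.3492) = 122.2542 / 53.1307 = 2.30101

2.301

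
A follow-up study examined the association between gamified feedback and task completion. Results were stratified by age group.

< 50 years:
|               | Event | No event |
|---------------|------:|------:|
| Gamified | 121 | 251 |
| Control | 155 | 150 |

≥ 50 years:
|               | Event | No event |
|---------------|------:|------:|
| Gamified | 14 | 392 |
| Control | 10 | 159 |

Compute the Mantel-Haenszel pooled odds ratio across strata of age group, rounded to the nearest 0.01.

0.48

OR_MH = Σ(aᵢdᵢ/nᵢ) / Σ(bᵢcᵢ/nᵢ), where nᵢ is the stratum total.
Stratum 1 (< 50 years): n = 677; a·d/n = 121·150/677 = 26.8095; b·c/n = 251·155/677 = 57.4668
Stratum 2 (≥ 50 years): n = 575; a·d/n = 14·159/575 = 3.8713; b·c/n = 392·10/575 = 6.8174
OR_MH = (26.8095 + 3.8713) / (57.4668 + 6.8174) = 30.6808 / 64.2842 = 0.47727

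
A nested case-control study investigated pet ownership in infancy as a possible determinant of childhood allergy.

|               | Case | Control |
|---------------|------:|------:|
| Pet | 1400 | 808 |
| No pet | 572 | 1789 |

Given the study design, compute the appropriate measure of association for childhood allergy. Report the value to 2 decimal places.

5.42

Cells: a = 1400, b = 808, c = 572, d = 1789.
This is a nested case-control study: participants were sampled on outcome status, so risks in the source population cannot be estimated directly — relative risk is not valid here. The odds ratio is the appropriate measure.
OR = (a·d)/(b·c) = (1400 × 1789) / (808 × 572) = 2504600 / 462176 = 5.41915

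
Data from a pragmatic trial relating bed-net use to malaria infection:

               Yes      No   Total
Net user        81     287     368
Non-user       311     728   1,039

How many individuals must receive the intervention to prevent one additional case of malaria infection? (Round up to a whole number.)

Risk in treated group = 81/368 = 0.22011; risk in control = 311/1039 = 0.29933.
Absolute risk reduction = 0.29933 − 0.22011 = 0.07922
NNT = 1 / ARR = 1 / 0.07922 = 12.623 → round up → 13

13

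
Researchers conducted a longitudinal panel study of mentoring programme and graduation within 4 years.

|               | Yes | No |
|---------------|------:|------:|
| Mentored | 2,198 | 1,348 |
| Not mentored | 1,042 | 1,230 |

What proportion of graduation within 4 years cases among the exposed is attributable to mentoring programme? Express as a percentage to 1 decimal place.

26.0

Cells: a = 2198, b = 1348, c = 1042, d = 1230.
Risk in exposed = 2198/3546 = 0.61985; risk in unexposed = 1042/2272 = 0.45863.
RR = 0.61985/0.45863 = 1.35154
AR% = (RR − 1)/RR × 100 = (1.35154 − 1)/1.35154 × 100 = 26.0104%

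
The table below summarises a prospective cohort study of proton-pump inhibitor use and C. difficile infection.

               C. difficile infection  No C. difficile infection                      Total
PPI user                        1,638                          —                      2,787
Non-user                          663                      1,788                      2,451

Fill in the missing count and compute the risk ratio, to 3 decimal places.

The missing cell is in the exposed row: 2787 − 1638 = 1149.
So a = 1638, b = 1149, c = 663, d = 1788.
RR = [a/(a+b)] / [c/(c+d)] = (1638/2787) / (663/2451) = 0.58773/0.27050 = 2.17273

2.173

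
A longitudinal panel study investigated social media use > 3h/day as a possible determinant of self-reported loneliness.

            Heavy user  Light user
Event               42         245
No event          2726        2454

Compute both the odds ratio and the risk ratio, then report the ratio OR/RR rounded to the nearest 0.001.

0.923

Reading the table with exposure as columns: a = 42 (Heavy user, case), b = 2726 (Heavy user, non-case), c = 245 (Light user, case), d = 2454.
OR = (42·2454)/(2726·245) = 103068/667870 = 0.15432
Risk in exposed = 42/2768 = 0.01517; risk in unexposed = 245/2699 = 0.09077; RR = 0.16716
OR/RR = 0.15432 / 0.16716 = 0.92323
The outcome is rare in both groups, so OR ≈ RR (ratio near 1).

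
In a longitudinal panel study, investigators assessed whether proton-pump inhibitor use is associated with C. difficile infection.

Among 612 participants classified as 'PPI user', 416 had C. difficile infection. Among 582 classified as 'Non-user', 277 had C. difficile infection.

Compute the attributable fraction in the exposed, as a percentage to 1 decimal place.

30.0

From the description: a = 416, b = 196, c = 277, d = 305.
Risk in exposed = 416/612 = 0.67974; risk in unexposed = 277/582 = 0.47595.
RR = 0.67974/0.47595 = 1.42819
AR% = (RR − 1)/RR × 100 = (1.42819 − 1)/1.42819 × 100 = 29.9812%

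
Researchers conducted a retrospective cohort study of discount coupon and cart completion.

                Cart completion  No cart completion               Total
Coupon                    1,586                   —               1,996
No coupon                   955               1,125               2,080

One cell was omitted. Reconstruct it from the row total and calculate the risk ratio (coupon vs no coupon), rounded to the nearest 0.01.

1.73

The missing cell is in the exposed row: 1996 − 1586 = 410.
So a = 1586, b = 410, c = 955, d = 1125.
RR = [a/(a+b)] / [c/(c+d)] = (1586/1996) / (955/2080) = 0.79459/0.45913 = 1.73062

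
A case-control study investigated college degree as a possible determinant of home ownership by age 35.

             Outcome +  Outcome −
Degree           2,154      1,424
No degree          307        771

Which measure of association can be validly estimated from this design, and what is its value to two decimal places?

Cells: a = 2154, b = 1424, c = 307, d = 771.
This is a case-control study: participants were sampled on outcome status, so risks in the source population cannot be estimated directly — relative risk is not valid here. The odds ratio is the appropriate measure.
OR = (a·d)/(b·c) = (2154 × 771) / (1424 × 307) = 1660734 / 437168 = 3.79885

3.80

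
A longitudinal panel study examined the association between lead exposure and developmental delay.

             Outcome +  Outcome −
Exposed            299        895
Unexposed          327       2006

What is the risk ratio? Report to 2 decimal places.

1.79

Cells: a = 299, b = 895, c = 327, d = 2006.
Risk in exposed = 299/1194 = 0.25042; risk in unexposed = 327/2333 = 0.14016.
RR = 0.25042 / 0.14016 = 1.78663
The risk among the exposed is 1.79 times that among the unexposed.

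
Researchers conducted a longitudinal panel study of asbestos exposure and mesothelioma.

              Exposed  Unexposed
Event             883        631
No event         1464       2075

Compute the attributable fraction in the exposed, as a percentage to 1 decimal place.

38.0

Reading the table with exposure as columns: a = 883 (Exposed, case), b = 1464 (Exposed, non-case), c = 631 (Unexposed, case), d = 2075.
Risk in exposed = 883/2347 = 0.37622; risk in unexposed = 631/2706 = 0.23319.
RR = 0.37622/0.23319 = 1.61341
AR% = (RR − 1)/RR × 100 = (1.61341 − 1)/1.61341 × 100 = 38.0197%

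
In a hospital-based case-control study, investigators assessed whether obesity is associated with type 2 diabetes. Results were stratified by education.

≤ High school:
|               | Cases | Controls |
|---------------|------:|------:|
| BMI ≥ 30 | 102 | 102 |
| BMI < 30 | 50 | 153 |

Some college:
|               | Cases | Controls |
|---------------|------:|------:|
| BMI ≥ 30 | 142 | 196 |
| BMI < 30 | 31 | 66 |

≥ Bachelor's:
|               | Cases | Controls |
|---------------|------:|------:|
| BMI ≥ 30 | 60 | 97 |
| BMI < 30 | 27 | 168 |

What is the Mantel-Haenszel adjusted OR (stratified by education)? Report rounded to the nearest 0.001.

OR_MH = Σ(aᵢdᵢ/nᵢ) / Σ(bᵢcᵢ/nᵢ), where nᵢ is the stratum total.
Stratum 1 (≤ High school): n = 407; a·d/n = 102·153/407 = 38.3440; b·c/n = 102·50/407 = 12.5307
Stratum 2 (Some college): n = 435; a·d/n = 142·66/435 = 21.5448; b·c/n = 196·31/435 = 13.9678
Stratum 3 (≥ Bachelor's): n = 352; a·d/n = 60·168/352 = 28.6364; b·c/n = 97·27/352 = 7.4403
OR_MH = (38.3440 + 21.5448 + 28.6364) / (12.5307 + 13.9678 + 7.4403) = 88.5252 / 33.9389 = 2.60837

2.608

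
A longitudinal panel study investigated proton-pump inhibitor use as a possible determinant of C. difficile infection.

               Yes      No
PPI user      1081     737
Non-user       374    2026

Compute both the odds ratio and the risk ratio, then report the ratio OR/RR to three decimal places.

Cells: a = 1081, b = 737, c = 374, d = 2026.
OR = (1081·2026)/(737·374) = 2190106/275638 = 7.94559
Risk in exposed = 1081/1818 = 0.59461; risk in unexposed = 374/2400 = 0.15583; RR = 3.81568
OR/RR = 7.94559 / 3.81568 = 2.08235
The outcome is not rare, so the OR lies further from 1 than the RR.

2.082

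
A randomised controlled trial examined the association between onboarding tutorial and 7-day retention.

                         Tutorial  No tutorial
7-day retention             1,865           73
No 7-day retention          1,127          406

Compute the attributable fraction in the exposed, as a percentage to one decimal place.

Reading the table with exposure as columns: a = 1865 (Tutorial, case), b = 1127 (Tutorial, non-case), c = 73 (No tutorial, case), d = 406.
Risk in exposed = 1865/2992 = 0.62333; risk in unexposed = 73/479 = 0.15240.
RR = 0.62333/0.15240 = 4.09006
AR% = (RR − 1)/RR × 100 = (4.09006 − 1)/4.09006 × 100 = 75.5505%

75.6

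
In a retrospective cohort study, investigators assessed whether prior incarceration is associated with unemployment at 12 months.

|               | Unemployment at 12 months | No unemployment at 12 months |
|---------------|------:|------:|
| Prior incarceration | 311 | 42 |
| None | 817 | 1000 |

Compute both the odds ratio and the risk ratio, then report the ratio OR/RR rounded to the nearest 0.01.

Cells: a = 311, b = 42, c = 817, d = 1000.
OR = (311·1000)/(42·817) = 311000/34314 = 9.06336
Risk in exposed = 311/353 = 0.88102; risk in unexposed = 817/1817 = 0.44964; RR = 1.95938
OR/RR = 9.06336 / 1.95938 = 4.62563
The outcome is not rare, so the OR lies further from 1 than the RR.

4.63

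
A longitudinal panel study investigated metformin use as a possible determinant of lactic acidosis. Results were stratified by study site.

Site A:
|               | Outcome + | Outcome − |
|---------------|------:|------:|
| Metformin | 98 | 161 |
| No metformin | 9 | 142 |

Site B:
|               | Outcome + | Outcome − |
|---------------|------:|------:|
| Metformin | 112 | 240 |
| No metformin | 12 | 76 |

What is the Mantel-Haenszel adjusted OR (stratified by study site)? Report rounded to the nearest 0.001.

5.287

OR_MH = Σ(aᵢdᵢ/nᵢ) / Σ(bᵢcᵢ/nᵢ), where nᵢ is the stratum total.
Stratum 1 (Site A): n = 410; a·d/n = 98·142/410 = 33.9415; b·c/n = 161·9/410 = 3.5341
Stratum 2 (Site B): n = 440; a·d/n = 112·76/440 = 19.3455; b·c/n = 240·12/440 = 6.5455
OR_MH = (33.9415 + 19.3455) / (3.5341 + 6.5455) = 53.2869 / 10.0796 = 5.28661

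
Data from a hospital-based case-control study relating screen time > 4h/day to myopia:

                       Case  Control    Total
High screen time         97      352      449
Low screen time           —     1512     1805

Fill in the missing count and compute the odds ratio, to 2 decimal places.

1.42

The missing cell is in the unexposed row: 1805 − 1512 = 293.
So a = 97, b = 352, c = 293, d = 1512.
OR = (a·d)/(b·c) = (97 × 1512) / (352 × 293) = 146664 / 103136 = 1.42204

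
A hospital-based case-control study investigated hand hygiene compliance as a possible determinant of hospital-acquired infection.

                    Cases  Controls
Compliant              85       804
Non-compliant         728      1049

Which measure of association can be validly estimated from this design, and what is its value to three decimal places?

0.152

Cells: a = 85, b = 804, c = 728, d = 1049.
This is a hospital-based case-control study: participants were sampled on outcome status, so risks in the source population cannot be estimated directly — relative risk is not valid here. The odds ratio is the appropriate measure.
OR = (a·d)/(b·c) = (85 × 1049) / (804 × 728) = 89165 / 585312 = 0.15234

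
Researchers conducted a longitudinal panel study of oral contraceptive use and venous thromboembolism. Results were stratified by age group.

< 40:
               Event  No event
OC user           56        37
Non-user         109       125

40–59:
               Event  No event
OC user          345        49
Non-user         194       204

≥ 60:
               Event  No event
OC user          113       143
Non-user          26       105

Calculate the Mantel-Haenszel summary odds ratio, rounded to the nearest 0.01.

4.15

OR_MH = Σ(aᵢdᵢ/nᵢ) / Σ(bᵢcᵢ/nᵢ), where nᵢ is the stratum total.
Stratum 1 (< 40): n = 327; a·d/n = 56·125/327 = 21.4067; b·c/n = 37·109/327 = 12.3333
Stratum 2 (40–59): n = 792; a·d/n = 345·204/792 = 88.8636; b·c/n = 49·194/792 = 12.0025
Stratum 3 (≥ 60): n = 387; a·d/n = 113·105/387 = 30.6589; b·c/n = 143·26/387 = 9.6072
OR_MH = (21.4067 + 88.8636 + 30.6589) / (12.3333 + 12.0025 + 9.6072) = 140.9293 / 33.9431 = 4.15193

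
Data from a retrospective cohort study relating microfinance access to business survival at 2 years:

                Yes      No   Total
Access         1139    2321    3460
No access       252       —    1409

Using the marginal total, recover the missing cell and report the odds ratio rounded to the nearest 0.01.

The missing cell is in the unexposed row: 1409 − 252 = 1157.
So a = 1139, b = 2321, c = 252, d = 1157.
OR = (a·d)/(b·c) = (1139 × 1157) / (2321 × 252) = 1317823 / 584892 = 2.25310

2.25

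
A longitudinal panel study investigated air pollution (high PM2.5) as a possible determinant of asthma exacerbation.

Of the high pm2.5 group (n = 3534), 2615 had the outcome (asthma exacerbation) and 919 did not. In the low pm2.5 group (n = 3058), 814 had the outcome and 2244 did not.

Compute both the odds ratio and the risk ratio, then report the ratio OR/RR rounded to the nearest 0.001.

From the description: a = 2615, b = 919, c = 814, d = 2244.
OR = (2615·2244)/(919·814) = 5868060/748066 = 7.84431
Risk in exposed = 2615/3534 = 0.73995; risk in unexposed = 814/3058 = 0.26619; RR = 2.77983
OR/RR = 7.84431 / 2.77983 = 2.82187
The outcome is not rare, so the OR lies further from 1 than the RR.

2.822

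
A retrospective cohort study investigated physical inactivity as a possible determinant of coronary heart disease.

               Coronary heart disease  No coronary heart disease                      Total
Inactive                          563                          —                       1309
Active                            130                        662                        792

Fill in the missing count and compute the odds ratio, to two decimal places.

3.84

The missing cell is in the exposed row: 1309 − 563 = 746.
So a = 563, b = 746, c = 130, d = 662.
OR = (a·d)/(b·c) = (563 × 662) / (746 × 130) = 372706 / 96980 = 3.84312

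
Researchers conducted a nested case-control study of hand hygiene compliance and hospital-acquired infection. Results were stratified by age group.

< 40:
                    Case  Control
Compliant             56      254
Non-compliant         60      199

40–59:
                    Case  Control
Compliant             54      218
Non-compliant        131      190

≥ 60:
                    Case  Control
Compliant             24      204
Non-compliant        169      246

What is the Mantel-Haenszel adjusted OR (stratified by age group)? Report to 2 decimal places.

OR_MH = Σ(aᵢdᵢ/nᵢ) / Σ(bᵢcᵢ/nᵢ), where nᵢ is the stratum total.
Stratum 1 (< 40): n = 569; a·d/n = 56·199/569 = 19.5852; b·c/n = 254·60/569 = 26.7838
Stratum 2 (40–59): n = 593; a·d/n = 54·190/593 = 17.3019; b·c/n = 218·131/593 = 48.1585
Stratum 3 (≥ 60): n = 643; a·d/n = 24·246/643 = 9.1820; b·c/n = 204·169/643 = 53.6174
OR_MH = (19.5852 + 17.3019 + 9.1820) / (26.7838 + 48.1585 + 53.6174) = 46.0691 / 128.5598 = 0.35835

0.36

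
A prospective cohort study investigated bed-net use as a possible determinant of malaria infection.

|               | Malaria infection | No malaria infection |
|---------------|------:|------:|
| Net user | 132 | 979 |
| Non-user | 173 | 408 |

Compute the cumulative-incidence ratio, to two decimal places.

Cells: a = 132, b = 979, c = 173, d = 408.
Risk in exposed = 132/1111 = 0.11881; risk in unexposed = 173/581 = 0.29776.
RR = 0.11881 / 0.29776 = 0.39902
The risk is 60% lower among the exposed than among the unexposed.

0.40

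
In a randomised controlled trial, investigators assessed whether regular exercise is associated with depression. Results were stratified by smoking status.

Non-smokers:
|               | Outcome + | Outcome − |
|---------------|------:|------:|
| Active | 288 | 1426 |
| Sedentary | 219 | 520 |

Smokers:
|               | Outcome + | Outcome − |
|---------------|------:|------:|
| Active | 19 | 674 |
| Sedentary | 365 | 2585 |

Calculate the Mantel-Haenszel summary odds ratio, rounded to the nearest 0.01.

0.38

OR_MH = Σ(aᵢdᵢ/nᵢ) / Σ(bᵢcᵢ/nᵢ), where nᵢ is the stratum total.
Stratum 1 (Non-smokers): n = 2453; a·d/n = 288·520/2453 = 61.0518; b·c/n = 1426·219/2453 = 127.3110
Stratum 2 (Smokers): n = 3643; a·d/n = 19·2585/3643 = 13.4820; b·c/n = 674·365/3643 = 67.5295
OR_MH = (61.0518 + 13.4820) / (127.3110 + 67.5295) = 74.5338 / 194.8406 = 0.38254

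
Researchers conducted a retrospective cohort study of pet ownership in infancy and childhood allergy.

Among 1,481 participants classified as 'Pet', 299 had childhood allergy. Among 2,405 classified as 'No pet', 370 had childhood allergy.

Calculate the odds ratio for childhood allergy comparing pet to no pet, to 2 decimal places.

1.39

From the description: a = 299, b = 1182, c = 370, d = 2035.
OR = (a·d)/(b·c) = (299 × 2035) / (1182 × 370) = 608465 / 437340 = 1.39129
The odds of childhood allergy are about 1.39 times as high in the pet group.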